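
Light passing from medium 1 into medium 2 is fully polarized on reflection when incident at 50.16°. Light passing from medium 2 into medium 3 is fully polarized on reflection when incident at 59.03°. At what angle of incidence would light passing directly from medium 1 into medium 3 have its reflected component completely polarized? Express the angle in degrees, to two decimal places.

θ_B ≈ 63.40°

Each Brewster angle gives a ratio: n₂/n₁ = tan 50.16° = 1.1985, n₃/n₂ = tan 59.03° = 1.6663.
n₃/n₁ = 1.9971. Then tan θ_B(1→3) = n₃/n₁, so θ_B(1→3) = arctan(1.9971) = 63.40°.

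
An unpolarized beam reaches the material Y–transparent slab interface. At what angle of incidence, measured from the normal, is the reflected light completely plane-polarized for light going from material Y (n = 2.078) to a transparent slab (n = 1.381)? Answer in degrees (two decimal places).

θ_B ≈ 33.61°

Here n₂/n₁ = 1.381/2.078 = 0.6646, and Brewster's law gives tan θ_B = n₂/n₁. Taking the arctangent, θ_B = 33.61°.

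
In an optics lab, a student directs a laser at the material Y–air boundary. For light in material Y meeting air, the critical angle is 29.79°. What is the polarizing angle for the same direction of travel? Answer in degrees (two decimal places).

θ_B ≈ 26.42°

n₂/n₁ = sin θ_c = sin 29.79° = 0.4968.
tan θ_B equals the same ratio, so θ_B = arctan(0.4968) = 26.42°.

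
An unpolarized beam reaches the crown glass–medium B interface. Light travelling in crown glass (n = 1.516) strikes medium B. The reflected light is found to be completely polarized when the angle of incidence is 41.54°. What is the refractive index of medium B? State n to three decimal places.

n ≈ 1.343

At the polarizing angle, tan θ_B = n₂/n₁ with n₁ on the incident side (crown glass) and n₂ on the transmitted side (medium B).
n₂ = n₁ tan θ_B = 1.516 × tan 41.54° = 1.343.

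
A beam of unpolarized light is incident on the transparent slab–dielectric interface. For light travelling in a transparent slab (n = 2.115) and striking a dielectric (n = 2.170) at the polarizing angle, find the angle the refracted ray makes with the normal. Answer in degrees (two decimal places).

θ_t ≈ 44.26°

tan θ_B = n₂/n₁ = 2.170/2.115 = 1.0260, so θ_B = 45.74°.
The refracted ray is perpendicular to the reflected ray, so θ_t = 90° − θ_B = 44.26°.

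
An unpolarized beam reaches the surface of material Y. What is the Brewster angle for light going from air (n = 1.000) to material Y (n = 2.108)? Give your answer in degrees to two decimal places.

θ_B ≈ 64.62°

The reflected p-component vanishes when tan θ_B = n₂/n₁.
Brewster's condition: tan θ_B = n₂/n₁ = 2.108/1.000 = 2.1080.
θ_B = arctan(2.1080) = 64.62°.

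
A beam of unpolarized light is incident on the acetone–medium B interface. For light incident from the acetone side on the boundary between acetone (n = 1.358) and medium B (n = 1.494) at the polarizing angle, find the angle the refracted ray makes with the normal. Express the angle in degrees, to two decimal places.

θ_t ≈ 42.27°

tan θ_B = n₂/n₁ = 1.494/1.358 = 1.1001, so θ_B = 47.73°.
The refracted ray is perpendicular to the reflected ray, so θ_t = 90° − θ_B = 42.27°.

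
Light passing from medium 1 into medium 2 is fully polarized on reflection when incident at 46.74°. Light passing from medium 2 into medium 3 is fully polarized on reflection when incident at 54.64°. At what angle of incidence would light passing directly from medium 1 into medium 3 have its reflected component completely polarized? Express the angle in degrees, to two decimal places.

n₂/n₁ = tan 46.74° = 1.0627 and n₃/n₂ = tan 54.64° = 1.4092.
Multiplying, n₃/n₁ = 1.0627 × 1.4092 = 1.4975, and θ_B(1→3) = arctan 1.4975 = 56.27°.

θ_B ≈ 56.27°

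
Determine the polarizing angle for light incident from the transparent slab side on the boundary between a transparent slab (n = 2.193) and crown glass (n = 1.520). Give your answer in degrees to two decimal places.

θ_B ≈ 34.73°

Brewster's condition: tan θ_B = n₂/n₁ = 1.520/2.193 = 0.6931.
So θ_B = arctan 0.6931 = 34.73°.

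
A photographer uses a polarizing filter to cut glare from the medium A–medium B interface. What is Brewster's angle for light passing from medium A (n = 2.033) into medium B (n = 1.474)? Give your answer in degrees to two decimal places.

θ_B ≈ 35.94°

tan θ_B = n₂/n₁ = 1.474/2.033 = 0.7250. Taking the arctangent, θ_B = 35.94°.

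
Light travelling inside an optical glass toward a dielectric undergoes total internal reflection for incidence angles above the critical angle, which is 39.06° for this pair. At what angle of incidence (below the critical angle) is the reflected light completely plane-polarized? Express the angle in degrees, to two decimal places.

At the critical angle sin θ_c = n₂/n₁, giving n₂/n₁ = sin 39.06° = 0.6301.
Then tan θ_B = n₂/n₁ = 0.6301, so θ_B = arctan 0.6301 = 32.22°.

θ_B ≈ 32.22°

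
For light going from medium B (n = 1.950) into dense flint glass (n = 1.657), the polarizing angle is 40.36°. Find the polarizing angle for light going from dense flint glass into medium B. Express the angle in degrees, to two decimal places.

tan θ_B' = n₁/n₂ = 1/tan θ_B, so θ_B' = 90° − θ_B.
θ_B' = 90° − 40.36° = 49.64°.

θ_B' ≈ 49.64°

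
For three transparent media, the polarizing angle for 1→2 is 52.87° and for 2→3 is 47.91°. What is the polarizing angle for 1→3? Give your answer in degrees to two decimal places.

θ_B ≈ 55.63°

tan θ_B(1→2) = n₂/n₁ = tan 52.87° = 1.3208.
tan θ_B(2→3) = n₃/n₂ = tan 47.91° = 1.1071.
n₃/n₁ = 1.4623. Then tan θ_B(1→3) = n₃/n₁, so θ_B(1→3) = arctan(1.4623) = 55.63°.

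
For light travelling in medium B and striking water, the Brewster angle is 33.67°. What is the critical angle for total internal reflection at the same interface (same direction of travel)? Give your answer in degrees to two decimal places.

tan θ_B = n₂/n₁ = tan 33.67° = 0.6662.
Total internal reflection: sin θ_c = n₂/n₁ = 0.6662.
θ_c = arcsin(0.6662) = 41.77°.

θ_c ≈ 41.77°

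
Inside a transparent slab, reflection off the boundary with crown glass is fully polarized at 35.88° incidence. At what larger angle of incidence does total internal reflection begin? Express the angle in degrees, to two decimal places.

From Brewster, n₂/n₁ = tan θ_B = tan 35.88° = 0.7233.
Then sin θ_c = n₂/n₁ = 0.7233, so θ_c = arcsin 0.7233 = 46.33°.

θ_c ≈ 46.33°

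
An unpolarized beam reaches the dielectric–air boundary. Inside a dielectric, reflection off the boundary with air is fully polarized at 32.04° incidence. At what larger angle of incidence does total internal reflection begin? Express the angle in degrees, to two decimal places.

n₂/n₁ = tan 32.04° = 0.6258; the critical angle satisfies sin θ_c = n₂/n₁.
θ_c = arcsin(0.6258) = 38.74°.

θ_c ≈ 38.74°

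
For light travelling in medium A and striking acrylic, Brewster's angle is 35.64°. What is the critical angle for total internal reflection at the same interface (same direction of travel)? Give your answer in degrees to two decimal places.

θ_c ≈ 45.81°

tan θ_B = n₂/n₁ = tan 35.64° = 0.7170.
Total internal reflection: sin θ_c = n₂/n₁ = 0.7170.
θ_c = arcsin(0.7170) = 45.81°.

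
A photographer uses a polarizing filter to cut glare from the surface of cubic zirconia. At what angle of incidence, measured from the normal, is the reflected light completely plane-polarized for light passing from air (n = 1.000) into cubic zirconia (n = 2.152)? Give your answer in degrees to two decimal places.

θ_B ≈ 65.08°

At Brewster's angle the reflected and refracted rays are perpendicular, which with Snell's law gives tan θ_B = n₂/n₁.
Brewster's condition: tan θ_B = n₂/n₁ = 2.152/1.000 = 2.1520. Taking the arctangent, θ_B = 65.08°.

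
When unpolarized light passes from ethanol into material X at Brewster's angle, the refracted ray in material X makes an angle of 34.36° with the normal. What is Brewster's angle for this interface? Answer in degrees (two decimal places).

θ_B ≈ 55.64°

At Brewster's angle the reflected and refracted rays are perpendicular, so θ_B + θ_t = 90°.
θ_B = 90° − 34.36° = 55.64°.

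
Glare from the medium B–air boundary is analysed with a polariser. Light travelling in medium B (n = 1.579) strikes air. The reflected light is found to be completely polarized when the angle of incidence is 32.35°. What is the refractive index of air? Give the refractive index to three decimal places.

At Brewster's angle, tan θ_B = n₂/n₁ with n₁ on the incident side (medium B) and n₂ on the transmitted side (air).
n₂ = n₁ tan θ_B = 1.579 × tan 32.35° = 1.000.

n ≈ 1.000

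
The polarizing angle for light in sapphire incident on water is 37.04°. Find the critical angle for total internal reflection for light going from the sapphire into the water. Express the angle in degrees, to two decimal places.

tan θ_B = n₂/n₁ = tan 37.04° = 0.7546.
Total internal reflection: sin θ_c = n₂/n₁ = 0.7546.
θ_c = arcsin(0.7546) = 48.99°.

θ_c ≈ 48.99°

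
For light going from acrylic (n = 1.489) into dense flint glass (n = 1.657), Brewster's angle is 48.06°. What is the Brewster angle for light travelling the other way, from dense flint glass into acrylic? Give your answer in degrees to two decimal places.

θ_B' ≈ 41.94°

tan θ_B' = n₁/n₂ = 1/tan θ_B, so θ_B' = 90° − θ_B.
θ_B' = 90° − 48.06° = 41.94°.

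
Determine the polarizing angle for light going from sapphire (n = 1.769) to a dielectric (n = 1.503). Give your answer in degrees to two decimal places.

θ_B ≈ 40.35°

At Brewster's angle the reflected and refracted rays are perpendicular, which with Snell's law gives tan θ_B = n₂/n₁.
Here n₂/n₁ = 1.503/1.769 = 0.8496, and Brewster's law gives tan θ_B = n₂/n₁.
θ_B = arctan(0.8496) = 40.35°.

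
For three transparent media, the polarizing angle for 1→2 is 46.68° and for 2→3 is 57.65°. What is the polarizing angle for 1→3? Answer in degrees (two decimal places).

θ_B ≈ 59.15°

tan θ_B(1→2) = n₂/n₁ = tan 46.68° = 1.0604.
tan θ_B(2→3) = n₃/n₂ = tan 57.65° = 1.5788.
Multiplying, n₃/n₁ = 1.0604 × 1.5788 = 1.6742, and θ_B(1→3) = arctan 1.6742 = 59.15°.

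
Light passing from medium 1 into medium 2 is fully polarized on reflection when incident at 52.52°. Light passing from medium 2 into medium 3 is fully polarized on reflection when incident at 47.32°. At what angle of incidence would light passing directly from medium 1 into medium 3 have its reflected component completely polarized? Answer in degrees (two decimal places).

θ_B ≈ 54.74°

n₂/n₁ = tan 52.52° = 1.3042 and n₃/n₂ = tan 47.32° = 1.0844.
So n₃/n₁ = (n₂/n₁)(n₃/n₂) = 1.3042 × 1.0844 = 1.4143.
θ_B(1→3) = arctan(1.4143) = 54.74°.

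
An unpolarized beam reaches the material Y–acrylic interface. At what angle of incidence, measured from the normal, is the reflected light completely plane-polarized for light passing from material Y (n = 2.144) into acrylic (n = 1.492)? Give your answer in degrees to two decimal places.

θ_B ≈ 34.83°

The reflected p-component vanishes when tan θ_B = n₂/n₁.
Here n₂/n₁ = 1.492/2.144 = 0.6959, and Brewster's law gives tan θ_B = n₂/n₁. Taking the arctangent, θ_B = 34.83°.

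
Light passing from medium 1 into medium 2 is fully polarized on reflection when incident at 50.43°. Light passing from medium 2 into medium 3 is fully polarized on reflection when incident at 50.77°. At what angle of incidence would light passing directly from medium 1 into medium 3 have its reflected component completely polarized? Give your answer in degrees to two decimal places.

tan θ_B(1→2) = n₂/n₁ = tan 50.43° = 1.2101.
tan θ_B(2→3) = n₃/n₂ = tan 50.77° = 1.2248.
So n₃/n₁ = (n₂/n₁)(n₃/n₂) = 1.2101 × 1.2248 = 1.4821.
θ_B(1→3) = arctan(1.4821) = 55.99°.

θ_B ≈ 55.99°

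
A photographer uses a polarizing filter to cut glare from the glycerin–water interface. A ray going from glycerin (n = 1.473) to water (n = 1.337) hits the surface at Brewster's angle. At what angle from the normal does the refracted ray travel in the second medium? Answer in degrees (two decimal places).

tan θ_B = n₂/n₁ = 1.337/1.473 = 0.9077, so θ_B = 42.23°.
At Brewster's angle the reflected and refracted rays are perpendicular, so θ_t = 90° − θ_B = 90° − 42.23° = 47.77°.

θ_t ≈ 47.77°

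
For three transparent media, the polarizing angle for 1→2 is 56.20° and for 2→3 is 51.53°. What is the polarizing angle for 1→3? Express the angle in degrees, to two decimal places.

n₂/n₁ = tan 56.20° = 1.4938 and n₃/n₂ = tan 51.53° = 1.2585.
Multiplying, n₃/n₁ = 1.4938 × 1.2585 = 1.8800, and θ_B(1→3) = arctan 1.8800 = 61.99°.

θ_B ≈ 61.99°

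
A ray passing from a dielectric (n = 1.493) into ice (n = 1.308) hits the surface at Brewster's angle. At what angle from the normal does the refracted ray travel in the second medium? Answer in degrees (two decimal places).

θ_t ≈ 48.78°

θ_B = arctan(n₂/n₁) = arctan(1.308/1.493) = 41.22°.
The refracted ray is perpendicular to the reflected ray, so θ_t = 90° − θ_B = 48.78°.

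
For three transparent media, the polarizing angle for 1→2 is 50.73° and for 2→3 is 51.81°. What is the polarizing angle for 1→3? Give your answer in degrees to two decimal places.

θ_B ≈ 57.25°

tan θ_B(1→2) = n₂/n₁ = tan 50.73° = 1.2231.
tan θ_B(2→3) = n₃/n₂ = tan 51.81° = 1.2712.
n₃/n₁ = 1.5548. Then tan θ_B(1→3) = n₃/n₁, so θ_B(1→3) = arctan(1.5548) = 57.25°.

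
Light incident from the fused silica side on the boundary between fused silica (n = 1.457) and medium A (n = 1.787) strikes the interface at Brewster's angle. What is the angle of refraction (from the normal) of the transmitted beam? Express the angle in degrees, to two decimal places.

θ_t ≈ 39.19°

First find Brewster's angle: tan θ_B = 1.787/1.457 = 1.2265, giving θ_B = 50.81°.
Since θ_B + θ_t = 90° at Brewster incidence, θ_t = 90° − 50.81° = 39.19°.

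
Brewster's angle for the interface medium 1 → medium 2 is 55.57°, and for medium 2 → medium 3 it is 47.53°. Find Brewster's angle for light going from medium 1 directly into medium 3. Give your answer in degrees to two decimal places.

θ_B ≈ 57.89°

tan θ_B(1→2) = n₂/n₁ = tan 55.57° = 1.4588.
tan θ_B(2→3) = n₃/n₂ = tan 47.53° = 1.0925.
n₃/n₁ = 1.5937. Then tan θ_B(1→3) = n₃/n₁, so θ_B(1→3) = arctan(1.5937) = 57.89°.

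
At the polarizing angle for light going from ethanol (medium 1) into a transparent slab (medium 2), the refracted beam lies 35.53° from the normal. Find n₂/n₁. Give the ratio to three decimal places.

θ_B + θ_t = 90°, so θ_B = 90° − 35.53° = 54.47°.
tan θ_B = n₂/n₁, so n₂/n₁ = tan 54.47° = 1.400.

n₂/n₁ ≈ 1.400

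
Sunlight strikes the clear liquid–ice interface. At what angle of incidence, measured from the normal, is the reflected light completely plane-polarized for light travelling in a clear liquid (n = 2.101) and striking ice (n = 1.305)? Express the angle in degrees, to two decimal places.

θ_B ≈ 31.85°

Brewster's condition: tan θ_B = n₂/n₁ = 1.305/2.101 = 0.6211.
θ_B = arctan(0.6211) = 31.85°.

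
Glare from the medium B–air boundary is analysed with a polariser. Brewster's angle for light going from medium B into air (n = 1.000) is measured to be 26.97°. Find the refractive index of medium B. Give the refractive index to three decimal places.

Full polarization of the reflected beam means tan θ_B = n₂/n₁, where n₁ is the incident medium (medium B).
n₁ = n₂ / tan θ_B = 1.000 / tan 26.97° = 1.965.

n ≈ 1.965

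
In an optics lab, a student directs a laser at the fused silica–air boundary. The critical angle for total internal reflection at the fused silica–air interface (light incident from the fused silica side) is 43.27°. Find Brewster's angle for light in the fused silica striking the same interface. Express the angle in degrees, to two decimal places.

θ_B ≈ 34.43°

n₂/n₁ = sin θ_c = sin 43.27° = 0.6854.
tan θ_B equals the same ratio, so θ_B = arctan(0.6854) = 34.43°.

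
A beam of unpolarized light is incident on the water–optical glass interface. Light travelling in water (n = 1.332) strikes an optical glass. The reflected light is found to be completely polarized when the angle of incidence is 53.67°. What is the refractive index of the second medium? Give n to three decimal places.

n ≈ 1.811

Full polarization of the reflected beam means tan θ_B = n₂/n₁, where n₁ is the incident medium (water).
n₂ = n₁ tan θ_B = 1.332 × tan 53.67° = 1.811.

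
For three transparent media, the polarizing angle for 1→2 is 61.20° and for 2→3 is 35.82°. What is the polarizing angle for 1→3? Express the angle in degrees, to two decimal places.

Each Brewster angle gives a ratio: n₂/n₁ = tan 61.20° = 1.8190, n₃/n₂ = tan 35.82° = 0.7218.
n₃/n₁ = 1.3129. Then tan θ_B(1→3) = n₃/n₁, so θ_B(1→3) = arctan(1.3129) = 52.70°.

θ_B ≈ 52.70°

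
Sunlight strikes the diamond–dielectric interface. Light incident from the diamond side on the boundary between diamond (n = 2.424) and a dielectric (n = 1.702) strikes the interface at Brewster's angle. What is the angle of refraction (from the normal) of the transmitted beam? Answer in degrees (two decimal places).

θ_t ≈ 54.93°

tan θ_B = n₂/n₁ = 1.702/2.424 = 0.7021, so θ_B = 35.07°.
Since θ_B + θ_t = 90° at Brewster incidence, θ_t = 90° − 35.07° = 54.93°.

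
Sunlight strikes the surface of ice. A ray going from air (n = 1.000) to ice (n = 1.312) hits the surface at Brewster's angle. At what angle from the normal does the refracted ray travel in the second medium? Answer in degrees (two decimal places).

θ_B = arctan(n₂/n₁) = arctan(1.312/1.000) = 52.69°.
At Brewster's angle the reflected and refracted rays are perpendicular, so θ_t = 90° − θ_B = 90° − 52.69° = 37.31°.

θ_t ≈ 37.31°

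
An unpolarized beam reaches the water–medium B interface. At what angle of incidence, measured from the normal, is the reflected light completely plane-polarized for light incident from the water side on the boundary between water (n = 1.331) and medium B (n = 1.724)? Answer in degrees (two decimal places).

θ_B ≈ 52.33°

At Brewster's angle the reflected and refracted rays are perpendicular, which with Snell's law gives tan θ_B = n₂/n₁.
Brewster's condition: tan θ_B = n₂/n₁ = 1.724/1.331 = 1.2953.
θ_B = arctan(1.2953) = 52.33°.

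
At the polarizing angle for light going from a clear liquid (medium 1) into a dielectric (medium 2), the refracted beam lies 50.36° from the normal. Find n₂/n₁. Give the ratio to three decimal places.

n₂/n₁ ≈ 0.828

At Brewster incidence θ_B = 90° − θ_t = 90° − 50.36° = 39.64°.
Then n₂/n₁ = tan θ_B = tan 39.64° = 0.828.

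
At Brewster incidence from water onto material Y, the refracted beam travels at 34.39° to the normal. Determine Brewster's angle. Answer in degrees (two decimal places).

Since the reflected and refracted rays are at right angles at the polarizing angle, θ_B + θ_t = 90°.
So θ_B = 90° − θ_t = 90° − 34.39° = 55.61°.

θ_B ≈ 55.61°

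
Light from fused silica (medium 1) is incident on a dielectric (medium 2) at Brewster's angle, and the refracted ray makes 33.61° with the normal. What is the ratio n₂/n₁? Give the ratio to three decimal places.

n₂/n₁ ≈ 1.505

At Brewster incidence θ_B = 90° − θ_t = 90° − 33.61° = 56.39°.
Then n₂/n₁ = tan θ_B = tan 56.39° = 1.505.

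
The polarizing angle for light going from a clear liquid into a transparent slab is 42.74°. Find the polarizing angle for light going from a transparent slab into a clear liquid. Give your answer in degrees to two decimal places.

Reversing the direction swaps n₁ and n₂, so tan θ_B' = 1/tan θ_B and θ_B' = 90° − θ_B.
Hence θ_B' = 90° − 42.74° = 47.26°.

θ_B' ≈ 47.26°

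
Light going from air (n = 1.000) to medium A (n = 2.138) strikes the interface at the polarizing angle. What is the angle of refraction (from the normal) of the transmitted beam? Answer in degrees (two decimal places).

First find Brewster's angle: tan θ_B = 2.138/1.000 = 2.1380, giving θ_B = 64.93°.
The refracted ray is perpendicular to the reflected ray, so θ_t = 90° − θ_B = 25.07°.

θ_t ≈ 25.07°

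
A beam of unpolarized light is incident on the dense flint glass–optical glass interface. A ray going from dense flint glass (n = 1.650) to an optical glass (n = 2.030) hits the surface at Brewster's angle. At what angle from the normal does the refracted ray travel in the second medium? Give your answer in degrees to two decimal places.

θ_t ≈ 39.10°

θ_B = arctan(n₂/n₁) = arctan(2.030/1.650) = 50.90°.
Since θ_B + θ_t = 90° at Brewster incidence, θ_t = 90° − 50.90° = 39.10°.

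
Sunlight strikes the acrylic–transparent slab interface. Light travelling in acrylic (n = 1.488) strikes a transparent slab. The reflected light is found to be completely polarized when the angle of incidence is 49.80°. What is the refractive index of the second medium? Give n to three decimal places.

n ≈ 1.761

At Brewster's angle, tan θ_B = n₂/n₁ with n₁ on the incident side (acrylic) and n₂ on the transmitted side (a transparent slab).
n₂ = n₁ tan θ_B = 1.488 × tan 49.80° = 1.761.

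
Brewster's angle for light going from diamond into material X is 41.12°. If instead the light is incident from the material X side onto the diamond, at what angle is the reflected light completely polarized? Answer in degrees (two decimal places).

Reversing the direction swaps n₁ and n₂, so tan θ_B' = 1/tan θ_B and θ_B' = 90° − θ_B.
Hence θ_B' = 90° − 41.12° = 48.88°.

θ_B' ≈ 48.88°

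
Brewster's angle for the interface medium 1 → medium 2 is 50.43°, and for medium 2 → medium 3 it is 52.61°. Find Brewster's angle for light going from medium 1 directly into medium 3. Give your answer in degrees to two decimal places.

θ_B ≈ 57.72°

n₂/n₁ = tan 50.43° = 1.2101 and n₃/n₂ = tan 52.61° = 1.3084.
So n₃/n₁ = (n₂/n₁)(n₃/n₂) = 1.2101 × 1.3084 = 1.5833.
θ_B(1→3) = arctan(1.5833) = 57.72°.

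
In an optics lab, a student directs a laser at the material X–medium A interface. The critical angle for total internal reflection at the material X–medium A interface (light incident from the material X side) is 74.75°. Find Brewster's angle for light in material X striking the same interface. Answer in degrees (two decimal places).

θ_B ≈ 43.97°

sin θ_c = n₂/n₁, so n₂/n₁ = sin 74.75° = 0.9648.
Brewster: tan θ_B = n₂/n₁ = 0.9648.
θ_B = arctan(0.9648) = 43.97°.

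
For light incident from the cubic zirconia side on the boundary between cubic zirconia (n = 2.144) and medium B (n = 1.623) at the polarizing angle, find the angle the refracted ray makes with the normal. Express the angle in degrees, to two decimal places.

θ_t ≈ 52.87°

First find Brewster's angle: tan θ_B = 1.623/2.144 = 0.7570, giving θ_B = 37.13°.
Since θ_B + θ_t = 90° at Brewster incidence, θ_t = 90° − 37.13° = 52.87°.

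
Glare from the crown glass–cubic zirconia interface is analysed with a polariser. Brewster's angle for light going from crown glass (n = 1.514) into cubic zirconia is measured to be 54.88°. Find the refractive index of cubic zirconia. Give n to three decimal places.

Brewster's law: tan θ_B = n₂/n₁ (light incident in crown glass, refracted into cubic zirconia).
n₂ = n₁ tan θ_B = 1.514 × tan 54.88° = 2.153.

n ≈ 2.153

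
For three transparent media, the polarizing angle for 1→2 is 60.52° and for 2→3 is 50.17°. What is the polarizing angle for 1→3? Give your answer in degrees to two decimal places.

θ_B ≈ 64.76°

Each Brewster angle gives a ratio: n₂/n₁ = tan 60.52° = 1.7689, n₃/n₂ = tan 50.17° = 1.1990.
So n₃/n₁ = (n₂/n₁)(n₃/n₂) = 1.7689 × 1.1990 = 2.1209.
θ_B(1→3) = arctan(2.1209) = 64.76°.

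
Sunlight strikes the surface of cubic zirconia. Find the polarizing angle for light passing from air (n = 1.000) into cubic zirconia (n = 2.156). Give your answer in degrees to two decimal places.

θ_B ≈ 65.12°

At Brewster's angle the reflected and refracted rays are perpendicular, which with Snell's law gives tan θ_B = n₂/n₁.
tan θ_B = n₂/n₁ = 2.156/1.000 = 2.1560.
θ_B = arctan(2.1560) = 65.12°.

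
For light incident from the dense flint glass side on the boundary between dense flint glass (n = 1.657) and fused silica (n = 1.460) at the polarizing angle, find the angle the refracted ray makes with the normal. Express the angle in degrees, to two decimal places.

θ_t ≈ 48.62°

θ_B = arctan(n₂/n₁) = arctan(1.460/1.657) = 41.38°.
Since θ_B + θ_t = 90° at Brewster incidence, θ_t = 90° − 41.38° = 48.62°.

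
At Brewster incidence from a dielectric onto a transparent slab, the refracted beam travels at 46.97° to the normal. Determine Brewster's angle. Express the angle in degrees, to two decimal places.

Brewster's condition makes the reflected and refracted beams perpendicular: θ_B + θ_t = 90°.
So θ_B = 90° − θ_t = 90° − 46.97° = 43.03°.

θ_B ≈ 43.03°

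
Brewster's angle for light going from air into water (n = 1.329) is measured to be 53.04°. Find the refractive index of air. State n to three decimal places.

At Brewster's angle, tan θ_B = n₂/n₁ with n₁ on the incident side (air) and n₂ on the transmitted side (water).
n₁ = n₂ / tan θ_B = 1.329 / tan 53.04° = 1.000.

n ≈ 1.000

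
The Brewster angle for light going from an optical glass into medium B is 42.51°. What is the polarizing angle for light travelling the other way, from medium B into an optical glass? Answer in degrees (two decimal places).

tan θ_B' = n₁/n₂ = 1/tan θ_B, so θ_B' = 90° − θ_B.
θ_B' = 90° − 42.51° = 47.49°.

θ_B' ≈ 47.49°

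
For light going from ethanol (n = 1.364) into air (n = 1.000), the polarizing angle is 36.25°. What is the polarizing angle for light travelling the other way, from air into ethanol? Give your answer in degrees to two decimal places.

θ_B' ≈ 53.75°

The two Brewster angles are complementary: θ_B' = 90° − θ_B = 90° − 36.25° = 53.75°.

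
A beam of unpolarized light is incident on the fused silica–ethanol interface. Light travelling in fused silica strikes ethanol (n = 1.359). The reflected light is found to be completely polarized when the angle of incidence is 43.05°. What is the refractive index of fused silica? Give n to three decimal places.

Brewster's law: tan θ_B = n₂/n₁ (light incident in fused silica, refracted into ethanol).
n₁ = n₂ / tan θ_B = 1.359 / tan 43.05° = 1.455.

n ≈ 1.455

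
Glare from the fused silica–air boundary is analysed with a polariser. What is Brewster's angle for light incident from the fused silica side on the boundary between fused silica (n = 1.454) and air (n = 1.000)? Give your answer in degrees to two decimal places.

θ_B ≈ 34.52°

The reflected p-component vanishes when tan θ_B = n₂/n₁.
tan θ_B = n₂/n₁ = 1.000/1.454 = 0.6878.
θ_B = arctan(0.6878) = 34.52°.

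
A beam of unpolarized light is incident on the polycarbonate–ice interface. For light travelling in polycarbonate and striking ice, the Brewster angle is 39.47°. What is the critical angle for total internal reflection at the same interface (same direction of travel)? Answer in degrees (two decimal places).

θ_c ≈ 55.43°

n₂/n₁ = tan 39.47° = 0.8235; the critical angle satisfies sin θ_c = n₂/n₁.
θ_c = arcsin(0.8235) = 55.43°.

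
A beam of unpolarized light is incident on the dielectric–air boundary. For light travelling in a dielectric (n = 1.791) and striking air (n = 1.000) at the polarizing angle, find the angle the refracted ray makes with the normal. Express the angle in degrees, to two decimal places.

θ_t ≈ 60.82°

tan θ_B = n₂/n₁ = 1.000/1.791 = 0.5583, so θ_B = 29.18°.
The refracted ray is perpendicular to the reflected ray, so θ_t = 90° − θ_B = 60.82°.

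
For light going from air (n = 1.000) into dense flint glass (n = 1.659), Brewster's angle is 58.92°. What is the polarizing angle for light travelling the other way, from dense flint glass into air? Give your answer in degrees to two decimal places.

θ_B' ≈ 31.08°

The two Brewster angles are complementary: θ_B' = 90° − θ_B = 90° − 58.92° = 31.08°.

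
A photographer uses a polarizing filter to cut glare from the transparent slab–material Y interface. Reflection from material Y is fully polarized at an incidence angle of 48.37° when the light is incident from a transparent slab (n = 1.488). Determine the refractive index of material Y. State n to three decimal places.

n ≈ 1.674

Full polarization of the reflected beam means tan θ_B = n₂/n₁, where n₁ is the incident medium (a transparent slab).
n₂ = n₁ tan θ_B = 1.488 × tan 48.37° = 1.674.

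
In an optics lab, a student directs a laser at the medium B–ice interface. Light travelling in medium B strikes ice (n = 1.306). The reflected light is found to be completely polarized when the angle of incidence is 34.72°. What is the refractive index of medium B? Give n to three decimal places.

n ≈ 1.885

Brewster's law: tan θ_B = n₂/n₁ (light incident in medium B, refracted into ice).
n₁ = n₂ / tan θ_B = 1.306 / tan 34.72° = 1.885.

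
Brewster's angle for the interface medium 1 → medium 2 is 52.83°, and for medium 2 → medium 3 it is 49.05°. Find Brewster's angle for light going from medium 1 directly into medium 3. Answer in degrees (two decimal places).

θ_B ≈ 56.66°

Each Brewster angle gives a ratio: n₂/n₁ = tan 52.83° = 1.3189, n₃/n₂ = tan 49.05° = 1.1524.
n₃/n₁ = 1.5199. Then tan θ_B(1→3) = n₃/n₁, so θ_B(1→3) = arctan(1.5199) = 56.66°.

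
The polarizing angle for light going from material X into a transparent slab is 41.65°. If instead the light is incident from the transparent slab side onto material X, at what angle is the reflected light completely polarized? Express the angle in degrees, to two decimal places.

θ_B' ≈ 48.35°

The two Brewster angles are complementary: θ_B' = 90° − θ_B = 90° − 41.65° = 48.35°.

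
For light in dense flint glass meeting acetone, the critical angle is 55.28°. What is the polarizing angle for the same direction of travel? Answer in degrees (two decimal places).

θ_B ≈ 39.42°

n₂/n₁ = sin θ_c = sin 55.28° = 0.8219.
tan θ_B equals the same ratio, so θ_B = arctan(0.8219) = 39.42°.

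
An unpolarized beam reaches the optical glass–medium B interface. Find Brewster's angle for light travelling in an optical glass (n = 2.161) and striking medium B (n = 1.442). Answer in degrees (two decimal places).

θ_B ≈ 33.71°

At Brewster's angle the reflected and refracted rays are perpendicular, which with Snell's law gives tan θ_B = n₂/n₁.
Here n₂/n₁ = 1.442/2.161 = 0.6673, and Brewster's law gives tan θ_B = n₂/n₁.
θ_B = arctan(0.6673) = 33.71°.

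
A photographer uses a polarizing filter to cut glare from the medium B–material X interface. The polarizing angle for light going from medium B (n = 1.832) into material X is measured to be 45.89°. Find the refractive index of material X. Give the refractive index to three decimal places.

Full polarization of the reflected beam means tan θ_B = n₂/n₁, where n₁ is the incident medium (medium B).
n₂ = n₁ tan θ_B = 1.832 × tan 45.89° = 1.890.

n ≈ 1.890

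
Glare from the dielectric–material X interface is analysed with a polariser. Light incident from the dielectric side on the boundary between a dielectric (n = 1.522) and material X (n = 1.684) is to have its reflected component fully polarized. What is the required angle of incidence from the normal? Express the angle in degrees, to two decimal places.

At Brewster's angle the reflected and refracted rays are perpendicular, which with Snell's law gives tan θ_B = n₂/n₁.
tan θ_B = n₂/n₁ = 1.684/1.522 = 1.1064.
So θ_B = arctan 1.1064 = 47.89°.

θ_B ≈ 47.89°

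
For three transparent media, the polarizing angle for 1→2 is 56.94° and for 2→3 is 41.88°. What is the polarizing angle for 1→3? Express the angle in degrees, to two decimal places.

θ_B ≈ 54.02°

Each Brewster angle gives a ratio: n₂/n₁ = tan 56.94° = 1.5363, n₃/n₂ = tan 41.88° = 0.8966.
So n₃/n₁ = (n₂/n₁)(n₃/n₂) = 1.5363 × 0.8966 = 1.3775.
θ_B(1→3) = arctan(1.3775) = 54.02°.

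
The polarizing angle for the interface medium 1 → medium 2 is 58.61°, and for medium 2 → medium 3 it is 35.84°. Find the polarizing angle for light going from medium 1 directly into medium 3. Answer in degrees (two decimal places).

θ_B ≈ 49.81°

tan θ_B(1→2) = n₂/n₁ = tan 58.61° = 1.6389.
tan θ_B(2→3) = n₃/n₂ = tan 35.84° = 0.7223.
n₃/n₁ = 1.1838. Then tan θ_B(1→3) = n₃/n₁, so θ_B(1→3) = arctan(1.1838) = 49.81°.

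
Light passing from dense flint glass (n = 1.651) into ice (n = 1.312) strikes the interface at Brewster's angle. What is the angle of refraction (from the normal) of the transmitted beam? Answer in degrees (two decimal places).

θ_t ≈ 51.53°

tan θ_B = n₂/n₁ = 1.312/1.651 = 0.7947, so θ_B = 38.47°.
At Brewster's angle the reflected and refracted rays are perpendicular, so θ_t = 90° − θ_B = 90° − 38.47° = 51.53°.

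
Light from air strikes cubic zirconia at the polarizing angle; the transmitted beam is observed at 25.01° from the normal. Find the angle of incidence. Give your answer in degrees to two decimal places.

θ_B ≈ 64.99°

At Brewster's angle the reflected and refracted rays are perpendicular, so θ_B + θ_t = 90°.
So θ_B = 90° − θ_t = 90° − 25.01° = 64.99°.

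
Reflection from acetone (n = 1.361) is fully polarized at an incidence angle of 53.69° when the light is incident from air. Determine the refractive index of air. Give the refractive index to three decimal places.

n ≈ 1.000

At the Brewster angle, tan θ_B = n₂/n₁ with n₁ on the incident side (air) and n₂ on the transmitted side (acetone).
n₁ = n₂ / tan θ_B = 1.361 / tan 53.69° = 1.000.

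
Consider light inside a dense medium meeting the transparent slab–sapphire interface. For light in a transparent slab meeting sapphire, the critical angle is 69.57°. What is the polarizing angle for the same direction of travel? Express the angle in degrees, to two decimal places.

n₂/n₁ = sin θ_c = sin 69.57° = 0.9371.
tan θ_B equals the same ratio, so θ_B = arctan(0.9371) = 43.14°.

θ_B ≈ 43.14°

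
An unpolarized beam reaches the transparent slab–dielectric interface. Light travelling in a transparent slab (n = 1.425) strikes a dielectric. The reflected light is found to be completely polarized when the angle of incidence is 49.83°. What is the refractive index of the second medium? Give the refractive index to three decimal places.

n ≈ 1.688

At the polarizing angle, tan θ_B = n₂/n₁ with n₁ on the incident side (a transparent slab) and n₂ on the transmitted side (a dielectric).
n₂ = n₁ tan θ_B = 1.425 × tan 49.83° = 1.688.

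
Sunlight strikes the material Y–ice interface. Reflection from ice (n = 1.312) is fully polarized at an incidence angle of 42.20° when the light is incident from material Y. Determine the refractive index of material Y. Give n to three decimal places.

n ≈ 1.447

Brewster's law: tan θ_B = n₂/n₁ (light incident in material Y, refracted into ice).
n₁ = n₂ / tan θ_B = 1.312 / tan 42.20° = 1.447.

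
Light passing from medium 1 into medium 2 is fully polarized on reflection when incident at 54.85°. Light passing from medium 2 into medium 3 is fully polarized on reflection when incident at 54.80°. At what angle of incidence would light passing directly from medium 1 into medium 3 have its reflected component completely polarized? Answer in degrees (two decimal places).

θ_B ≈ 63.59°

n₂/n₁ = tan 54.85° = 1.4202 and n₃/n₂ = tan 54.80° = 1.4176.
n₃/n₁ = 2.0133. Then tan θ_B(1→3) = n₃/n₁, so θ_B(1→3) = arctan(2.0133) = 63.59°.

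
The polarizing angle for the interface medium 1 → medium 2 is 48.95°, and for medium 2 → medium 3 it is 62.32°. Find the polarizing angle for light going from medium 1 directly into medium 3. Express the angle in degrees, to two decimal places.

Each Brewster angle gives a ratio: n₂/n₁ = tan 48.95° = 1.1483, n₃/n₂ = tan 62.32° = 1.9063.
n₃/n₁ = 2.1891. Then tan θ_B(1→3) = n₃/n₁, so θ_B(1→3) = arctan(2.1891) = 65.45°.

θ_B ≈ 65.45°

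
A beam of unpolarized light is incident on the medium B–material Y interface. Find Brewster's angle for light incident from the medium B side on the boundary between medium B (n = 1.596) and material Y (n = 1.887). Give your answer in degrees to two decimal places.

θ_B ≈ 49.78°

At Brewster's angle the reflected and refracted rays are perpendicular, which with Snell's law gives tan θ_B = n₂/n₁.
Brewster's condition: tan θ_B = n₂/n₁ = 1.887/1.596 = 1.1823.
So θ_B = arctan 1.1823 = 49.78°.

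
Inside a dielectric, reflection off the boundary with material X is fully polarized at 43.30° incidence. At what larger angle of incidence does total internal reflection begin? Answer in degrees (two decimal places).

θ_c ≈ 70.45°

tan θ_B = n₂/n₁ = tan 43.30° = 0.9424.
Total internal reflection: sin θ_c = n₂/n₁ = 0.9424.
θ_c = arcsin(0.9424) = 70.45°.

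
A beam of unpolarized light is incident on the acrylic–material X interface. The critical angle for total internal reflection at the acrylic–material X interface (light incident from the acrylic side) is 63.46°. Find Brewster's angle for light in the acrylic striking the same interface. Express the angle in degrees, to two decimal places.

n₂/n₁ = sin θ_c = sin 63.46° = 0.8946.
tan θ_B equals the same ratio, so θ_B = arctan(0.8946) = 41.82°.

θ_B ≈ 41.82°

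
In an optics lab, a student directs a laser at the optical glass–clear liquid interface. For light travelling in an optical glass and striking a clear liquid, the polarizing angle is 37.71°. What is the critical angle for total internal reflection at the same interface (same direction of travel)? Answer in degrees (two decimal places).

θ_c ≈ 50.64°

tan θ_B = n₂/n₁ = tan 37.71° = 0.7732.
Total internal reflection: sin θ_c = n₂/n₁ = 0.7732.
θ_c = arcsin(0.7732) = 50.64°.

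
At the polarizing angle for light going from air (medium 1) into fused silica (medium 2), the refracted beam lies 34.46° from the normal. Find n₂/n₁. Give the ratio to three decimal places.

At Brewster incidence θ_B = 90° − θ_t = 90° − 34.46° = 55.54°.
tan θ_B = n₂/n₁, so n₂/n₁ = tan 55.54° = 1.457.

n₂/n₁ ≈ 1.457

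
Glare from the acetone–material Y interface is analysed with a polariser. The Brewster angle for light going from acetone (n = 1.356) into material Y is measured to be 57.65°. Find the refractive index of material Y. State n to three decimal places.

n ≈ 2.141

At the Brewster angle, tan θ_B = n₂/n₁ with n₁ on the incident side (acetone) and n₂ on the transmitted side (material Y).
n₂ = n₁ tan θ_B = 1.356 × tan 57.65° = 2.141.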